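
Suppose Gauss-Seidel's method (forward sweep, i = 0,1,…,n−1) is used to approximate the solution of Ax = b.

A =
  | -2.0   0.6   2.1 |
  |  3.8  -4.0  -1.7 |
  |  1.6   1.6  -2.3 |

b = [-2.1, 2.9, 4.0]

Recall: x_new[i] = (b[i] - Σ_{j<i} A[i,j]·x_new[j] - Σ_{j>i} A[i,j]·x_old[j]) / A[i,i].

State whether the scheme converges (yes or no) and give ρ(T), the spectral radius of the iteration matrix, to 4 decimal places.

no, ρ = 1.3479

Let D = diag(-2, -4, -2.3); L, U the strict triangles.
Gauss-Seidel: T = -(D+L)⁻¹U, row 0 first, T[0,2] = -(2.1)/(-2) = +1.0500; later rows by forward substitution.
  T[0,:] = [+0.0000  +0.3000  +1.0500]
  T[1,:] = [+0.0000  +0.2850  +0.5725]
  T[2,:] = [+0.0000  +0.4070  +1.1287]
eigenvalue magnitudes: 1.3479, 0.0658, 0.0000.
spectral radius ρ = 1.3479; 1.3479 > 1 ⇒ diverges.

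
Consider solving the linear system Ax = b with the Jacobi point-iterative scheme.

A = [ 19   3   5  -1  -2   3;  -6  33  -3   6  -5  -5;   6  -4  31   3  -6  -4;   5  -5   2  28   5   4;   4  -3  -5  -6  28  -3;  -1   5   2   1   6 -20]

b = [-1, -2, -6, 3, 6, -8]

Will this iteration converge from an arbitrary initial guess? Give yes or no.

yes

A = D + L + U where D = diag(19, 33, 31, 28, 28, -20).
Jacobi T = -D⁻¹(L+U): T[0,4] = -(-2)/(19) = +0.1053; T[0,0] = 0.
  T[0,:] = [+0.0000, -0.1579, -0.2632, +0.0526, +0.1053, -0.1579]
  T[1,:] = [+0.1818, +0.0000, +0.0909, -0.1818, +0.1515, +0.1515]
  T[2,:] = [-0.1935, +0.1290, +0.0000, -0.0968, +0.1935, +0.1290]
  T[3,:] = [-0.1786, +0.1786, -0.0714, +0.0000, -0.1786, -0.1429]
  T[4,:] = [-0.1429, +0.1071, +0.1786, +0.2143, +0.0000, +0.1071]
  T[5,:] = [-0.0500, +0.2500, +0.1000, +0.0500, +0.3000, +0.0000]
|roots of det(T-λI)|: 0.5124, 0.3506, 0.3506, 0.3485, 0.1254, 0.0338.
ρ = 0.5124; 0.5124 < 1: convergent.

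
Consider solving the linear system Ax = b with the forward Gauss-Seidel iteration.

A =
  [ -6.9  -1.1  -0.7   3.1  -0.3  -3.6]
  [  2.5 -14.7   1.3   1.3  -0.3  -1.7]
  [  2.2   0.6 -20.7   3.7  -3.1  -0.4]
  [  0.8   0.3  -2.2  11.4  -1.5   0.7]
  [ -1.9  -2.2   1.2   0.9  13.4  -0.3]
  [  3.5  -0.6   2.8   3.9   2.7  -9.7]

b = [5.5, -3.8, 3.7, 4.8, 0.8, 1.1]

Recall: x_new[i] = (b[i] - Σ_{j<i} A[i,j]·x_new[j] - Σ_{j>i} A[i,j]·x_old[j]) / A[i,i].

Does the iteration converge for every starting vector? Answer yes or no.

Diagonal D = diag(-6.9, -14.7, -20.7, 11.4, 13.4, -9.7); L, U strict lower/upper.
Gauss-Seidel: T = -(D+L)⁻¹U, row 0 first, T[0,3] = -(3.1)/(-6.9) = +0.4493; later rows by forward substitution.
  T[0,:] = [+0.0000, -0.1594, -0.1014, +0.4493, -0.0435, -0.5217]
  T[1,:] = [+0.0000, -0.0271, +0.0712, +0.1648, -0.0278, -0.2044]
  T[2,:] = [+0.0000, -0.0177, -0.0087, +0.2313, -0.1552, -0.0807]
  T[3,:] = [+0.0000, +0.0085, +0.0036, +0.0088, +0.1054, -0.0350]
  T[4,:] = [+0.0000, -0.0260, -0.0022, +0.0695, -0.0039, -0.0756]
  T[5,:] = [+0.0000, -0.0648, -0.0427, +0.2415, -0.0175, -0.2340]
moduli |λ_i(T)| = 0.3063, 0.0697, 0.0675, 0.0675, 0.0276, 0.0000.
ρ(T) = max|λ| = 0.3063; 0.3063 < 1 ⇒ converges.

yes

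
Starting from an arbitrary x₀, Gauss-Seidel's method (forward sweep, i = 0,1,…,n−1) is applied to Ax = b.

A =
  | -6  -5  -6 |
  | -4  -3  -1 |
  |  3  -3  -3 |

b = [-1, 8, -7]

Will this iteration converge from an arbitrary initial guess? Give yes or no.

no

Write A = D+L+U with D = diag(-6, -3, -3).
T_GS = -(D+L)⁻¹U: row 0 first, T[0,1] = -(-5)/(-6) = -0.8333; later rows by forward substitution.
  T[0,:] = [+0.0000 -0.8333 -1.0000]
  T[1,:] = [+0.0000 +1.1111 +1.0000]
  T[2,:] = [+0.0000 -1.9444 -2.0000]
|eigenvalues of T|: 1.1339, 0.2450, 0.0000.
spectral radius ρ = 1.1339; 1.1339 > 1 ⇒ diverges.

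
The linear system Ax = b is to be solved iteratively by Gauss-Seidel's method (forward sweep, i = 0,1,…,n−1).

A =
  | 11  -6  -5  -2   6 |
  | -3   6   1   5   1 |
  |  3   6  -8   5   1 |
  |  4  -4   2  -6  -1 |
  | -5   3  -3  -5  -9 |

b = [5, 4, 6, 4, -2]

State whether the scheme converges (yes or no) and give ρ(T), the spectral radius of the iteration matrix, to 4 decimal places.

no, ρ = 1.2609

Let D = diag(11, 6, -8, -6, -9); L, U the strict triangles.
T_GS = -(D+L)⁻¹U: row 0 first, T[0,2] = -(-5)/(11) = +0.4545; later rows by forward substitution.
  T[0,:] = [+0.0000 +0.5455 +0.4545 +0.1818 -0.5455]
  T[1,:] = [+0.0000 +0.2727 +0.0606 -0.7424 -0.4394]
  T[2,:] = [+0.0000 +0.4091 +0.2159 +0.1364 -0.4091]
  T[3,:] = [+0.0000 +0.3182 +0.3346 +0.6616 -0.3737]
  T[4,:] = [+0.0000 -0.5253 -0.4902 -0.7615 +0.5006]
|roots of det(T-λI)|: 1.2609, 0.5545, 0.0867, 0.0867, 0.0000.
ρ = 1.2609; 1.2609 > 1: divergent.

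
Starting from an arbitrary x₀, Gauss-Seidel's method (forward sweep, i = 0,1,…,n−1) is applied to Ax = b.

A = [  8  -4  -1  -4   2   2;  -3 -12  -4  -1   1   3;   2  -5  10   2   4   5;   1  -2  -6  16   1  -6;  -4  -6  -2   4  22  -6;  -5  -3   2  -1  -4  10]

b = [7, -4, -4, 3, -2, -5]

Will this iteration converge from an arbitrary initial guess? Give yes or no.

yes

A = D + L + U where D = diag(8, -12, 10, 16, 22, 10).
GS T = -(D+L)⁻¹U: row 0 first, T[0,5] = -(2)/(8) = -0.2500; later rows by forward substitution.
  T[0,:] = [+0.0000, +0.5000, +0.1250, +0.5000, -0.2500, -0.2500]
  T[1,:] = [+0.0000, -0.1250, -0.3646, -0.2083, +0.1458, +0.3125]
  T[2,:] = [+0.0000, -0.1625, -0.2073, -0.4042, -0.2771, -0.2938]
  T[3,:] = [+0.0000, -0.1078, -0.1311, -0.2089, -0.1326, +0.3195]
  T[4,:] = [+0.0000, +0.0616, -0.0717, +0.0353, -0.0068, +0.2277]
  T[5,:] = [+0.0000, +0.2589, -0.0472, +0.2616, -0.0418, +0.1505]
|λ(T)| sorted: 0.6962, 0.5427, 0.1868, 0.1868, 0.0215, 0.0000.
ρ(T) = max|λ| = 0.6962; 0.6962 < 1 ⇒ converges.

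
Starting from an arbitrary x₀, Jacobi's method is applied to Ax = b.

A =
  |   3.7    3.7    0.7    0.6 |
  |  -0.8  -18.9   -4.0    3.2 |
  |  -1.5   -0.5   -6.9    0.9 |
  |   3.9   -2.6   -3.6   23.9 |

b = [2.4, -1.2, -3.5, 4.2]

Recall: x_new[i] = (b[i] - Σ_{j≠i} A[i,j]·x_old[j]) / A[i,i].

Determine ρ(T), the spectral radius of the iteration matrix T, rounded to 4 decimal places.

0.4288

Let D = diag(3.7, -18.9, -6.9, 23.9); L, U the strict triangles.
T_J = -D⁻¹(L+U): T[0,1] = -(3.7)/(3.7) = -1.0000; T[0,0] = 0.
  T[0,:] = [+0.0000, -1.0000, -0.1892, -0.1622]
  T[1,:] = [-0.0423, +0.0000, -0.2116, +0.1693]
  T[2,:] = [-0.2174, -0.0725, +0.0000, +0.1304]
  T[3,:] = [-0.1632, +0.1088, +0.1506, +0.0000]
eigenvalue magnitudes: 0.4288, 0.3129, 0.1960, 0.0801.
spectral radius ρ = 0.4288; 0.4288 < 1: convergent.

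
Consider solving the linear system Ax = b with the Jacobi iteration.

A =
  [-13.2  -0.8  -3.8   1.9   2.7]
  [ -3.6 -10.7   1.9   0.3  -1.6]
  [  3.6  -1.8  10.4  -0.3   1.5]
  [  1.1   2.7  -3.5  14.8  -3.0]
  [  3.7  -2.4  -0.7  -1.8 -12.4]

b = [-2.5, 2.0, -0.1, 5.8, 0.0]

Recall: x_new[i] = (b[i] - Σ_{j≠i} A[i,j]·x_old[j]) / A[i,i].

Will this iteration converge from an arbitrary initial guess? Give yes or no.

Diagonal D = diag(-13.2, -10.7, 10.4, 14.8, -12.4); L, U strict lower/upper.
Jacobi: T = -D⁻¹(L+U), T[1,3] = -(0.3)/(-10.7) = +0.0280; T[1,1] = 0.
  T[0,:] = [+0.0000  -0.0606  -0.2879  +0.1439  +0.2045]
  T[1,:] = [-0.3364  +0.0000  +0.1776  +0.0280  -0.1495]
  T[2,:] = [-0.3462  +0.1731  +0.0000  +0.0288  -0.1442]
  T[3,:] = [-0.0743  -0.1824  +0.2365  +0.0000  +0.2027]
  T[4,:] = [+0.2984  -0.1935  -0.0565  -0.1452  +0.0000]
|λ(T)| sorted: 0.5993, 0.2667, 0.1797, 0.1797, 0.1635.
ρ(T) = max|λ| = 0.5993; 0.5993 < 1, so it converges for any x₀.

yes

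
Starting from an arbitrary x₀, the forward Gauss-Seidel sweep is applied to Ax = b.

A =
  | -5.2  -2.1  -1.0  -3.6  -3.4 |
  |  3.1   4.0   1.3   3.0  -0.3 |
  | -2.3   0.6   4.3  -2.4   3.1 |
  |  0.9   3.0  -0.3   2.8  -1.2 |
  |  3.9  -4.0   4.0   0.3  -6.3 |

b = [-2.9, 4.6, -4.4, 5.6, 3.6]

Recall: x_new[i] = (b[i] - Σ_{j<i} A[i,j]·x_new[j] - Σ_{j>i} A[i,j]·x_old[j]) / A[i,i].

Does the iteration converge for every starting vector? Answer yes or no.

Write A = D+L+U with D = diag(-5.2, 4, 4.3, 2.8, -6.3).
Gauss-Seidel: T = -(D+L)⁻¹U, row 0 first, T[0,3] = -(-3.6)/(-5.2) = -0.6923; later rows by forward substitution.
  T[0,:] = [+0.0000  -0.4038  -0.1923  -0.6923  -0.6538]
  T[1,:] = [+0.0000  +0.3130  -0.1760  -0.2135  +0.5817]
  T[2,:] = [+0.0000  -0.2597  -0.0783  +0.2176  -1.1518]
  T[3,:] = [+0.0000  -0.2334  +0.2420  +0.4746  -0.1080]
  T[4,:] = [+0.0000  -0.6247  -0.0455  -0.1323  -1.5106]
|roots of det(T-λI)|: 1.3708, 0.6813, 0.1443, 0.1443, 0.0000.
ρ = 1.3708; 1.3708 > 1: divergent.

no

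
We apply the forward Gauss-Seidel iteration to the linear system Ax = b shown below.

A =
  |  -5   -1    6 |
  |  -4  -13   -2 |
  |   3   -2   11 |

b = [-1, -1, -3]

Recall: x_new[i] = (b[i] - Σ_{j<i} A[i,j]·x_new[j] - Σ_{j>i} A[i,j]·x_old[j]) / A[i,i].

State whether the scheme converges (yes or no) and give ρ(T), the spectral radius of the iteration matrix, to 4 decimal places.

yes, ρ = 0.3359

A = D + L + U where D = diag(-5, -13, 11).
Gauss-Seidel: T = -(D+L)⁻¹U, row 0 first, T[0,1] = -(-1)/(-5) = -0.2000; later rows by forward substitution.
  T[0,:] = [+0.0000  -0.2000  +1.2000]
  T[1,:] = [+0.0000  +0.0615  -0.5231]
  T[2,:] = [+0.0000  +0.0657  -0.4224]
moduli |λ_i(T)| = 0.3359, 0.0250, 0.0000.
ρ(T) = max|λ| = 0.3359; 0.3359 < 1 ⇒ converges.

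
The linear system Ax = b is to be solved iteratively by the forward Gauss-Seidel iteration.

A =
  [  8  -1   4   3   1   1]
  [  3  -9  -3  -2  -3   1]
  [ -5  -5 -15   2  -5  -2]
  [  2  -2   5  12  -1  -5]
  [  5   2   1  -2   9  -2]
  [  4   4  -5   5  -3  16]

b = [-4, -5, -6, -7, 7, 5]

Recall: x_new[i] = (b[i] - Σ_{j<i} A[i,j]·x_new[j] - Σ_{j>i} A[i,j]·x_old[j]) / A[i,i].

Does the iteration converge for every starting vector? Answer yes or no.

yes

Let D = diag(8, -9, -15, 12, 9, 16); L, U the strict triangles.
T_GS = -(D+L)⁻¹U: row 0 first, T[0,5] = -(1)/(8) = -0.1250; later rows by forward substitution.
  T[0,:] = [+0.0000  +0.1250  -0.5000  -0.3750  -0.1250  -0.1250]
  T[1,:] = [+0.0000  +0.0417  -0.5000  -0.3472  -0.3750  +0.0694]
  T[2,:] = [+0.0000  -0.0556  +0.3333  +0.3741  -0.1667  -0.1148]
  T[3,:] = [+0.0000  +0.0093  -0.1389  -0.1512  +0.1111  +0.4969]
  T[4,:] = [+0.0000  -0.0705  +0.3210  +0.2103  +0.1960  +0.3994]
  T[5,:] = [+0.0000  -0.0751  +0.4578  +0.3841  +0.0749  -0.1024]
|eigenvalues of T|: 0.5797, 0.3235, 0.0544, 0.0544, 0.0464, 0.0000.
ρ = 0.5797; 0.5797 < 1 ⇒ converges.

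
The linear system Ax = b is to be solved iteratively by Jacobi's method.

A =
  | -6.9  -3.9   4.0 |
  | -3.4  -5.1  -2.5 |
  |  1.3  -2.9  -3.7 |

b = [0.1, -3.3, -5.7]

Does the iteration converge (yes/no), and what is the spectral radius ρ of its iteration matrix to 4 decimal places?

no, ρ = 1.1463

Let D = diag(-6.9, -5.1, -3.7); L, U the strict triangles.
Jacobi T = -D⁻¹(L+U): T[2,1] = -(-2.9)/(-3.7) = -0.7838; T[2,2] = 0.
  T[0,:] = [+0.0000 -0.5652 +0.5797]
  T[1,:] = [-0.6667 +0.0000 -0.4902]
  T[2,:] = [+0.3514 -0.7838 +0.0000]
|roots of det(T-λI)|: 1.1463, 0.5909, 0.5909.
ρ = 1.1463; 1.1463 > 1, so it fails to converge.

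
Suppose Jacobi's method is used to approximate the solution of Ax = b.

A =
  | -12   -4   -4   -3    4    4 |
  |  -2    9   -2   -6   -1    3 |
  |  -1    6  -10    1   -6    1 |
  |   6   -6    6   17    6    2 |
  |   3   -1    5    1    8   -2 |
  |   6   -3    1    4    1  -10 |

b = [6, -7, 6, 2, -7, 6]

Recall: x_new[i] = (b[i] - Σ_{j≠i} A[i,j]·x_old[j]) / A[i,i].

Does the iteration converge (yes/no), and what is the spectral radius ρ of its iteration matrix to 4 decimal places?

Split A = D + L + U, D = diag(-12, 9, -10, 17, 8, -10).
T_J = -D⁻¹(L+U): T[4,0] = -(3)/(8) = -0.3750; T[4,4] = 0.
  T[0,:] = [+0.0000, -0.3333, -0.3333, -0.2500, +0.3333, +0.3333]
  T[1,:] = [+0.2222, +0.0000, +0.2222, +0.6667, +0.1111, -0.3333]
  T[2,:] = [-0.1000, +0.6000, +0.0000, +0.1000, -0.6000, +0.1000]
  T[3,:] = [-0.3529, +0.3529, -0.3529, +0.0000, -0.3529, -0.1176]
  T[4,:] = [-0.3750, +0.1250, -0.6250, -0.1250, +0.0000, +0.2500]
  T[5,:] = [+0.6000, -0.3000, +0.1000, +0.4000, +0.1000, +0.0000]
|λ(T)| sorted: 1.1737, 0.8393, 0.3123, 0.3123, 0.1336, 0.0195.
spectral radius ρ = 1.1737; 1.1737 > 1 ⇒ diverges.

no, ρ = 1.1737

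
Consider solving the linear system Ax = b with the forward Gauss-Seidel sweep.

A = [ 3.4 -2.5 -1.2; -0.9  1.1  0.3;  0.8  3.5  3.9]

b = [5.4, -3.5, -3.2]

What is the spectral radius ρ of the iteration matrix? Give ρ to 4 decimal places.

0.5851

Write A = D+L+U with D = diag(3.4, 1.1, 3.9).
Gauss-Seidel: T = -(D+L)⁻¹U, row 0 first, T[0,2] = -(-1.2)/(3.4) = +0.3529; later rows by forward substitution.
  T[0,:] = [+0.0000, +0.7353, +0.3529]
  T[1,:] = [+0.0000, +0.6016, +0.0160]
  T[2,:] = [+0.0000, -0.6907, -0.0868]
|roots of det(T-λI)|: 0.5851, 0.0703, 0.0000.
ρ(T) = max|λ| = 0.5851; 0.5851 < 1 ⇒ converges.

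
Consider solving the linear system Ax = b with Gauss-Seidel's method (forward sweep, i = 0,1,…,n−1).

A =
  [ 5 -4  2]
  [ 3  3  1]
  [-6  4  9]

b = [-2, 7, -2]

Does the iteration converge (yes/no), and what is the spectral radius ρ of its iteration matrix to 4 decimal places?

yes, ρ = 0.8984

Diagonal D = diag(5, 3, 9); L, U strict lower/upper.
Gauss-Seidel: T = -(D+L)⁻¹U, row 0 first, T[0,2] = -(2)/(5) = -0.4000; later rows by forward substitution.
  T[0,:] = [+0.0000  +0.8000  -0.4000]
  T[1,:] = [+0.0000  -0.8000  +0.0667]
  T[2,:] = [+0.0000  +0.8889  -0.2963]
eigenvalue magnitudes: 0.8984, 0.1979, 0.0000.
spectral radius ρ = 0.8984; 0.8984 < 1 ⇒ converges.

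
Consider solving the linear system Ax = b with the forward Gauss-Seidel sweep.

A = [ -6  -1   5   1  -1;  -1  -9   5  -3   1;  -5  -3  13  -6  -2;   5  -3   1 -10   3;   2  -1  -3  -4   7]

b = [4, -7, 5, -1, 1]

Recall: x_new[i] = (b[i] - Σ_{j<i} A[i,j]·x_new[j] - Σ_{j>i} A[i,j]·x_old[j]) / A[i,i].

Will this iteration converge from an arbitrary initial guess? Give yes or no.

yes

Write A = D+L+U with D = diag(-6, -9, 13, -10, 7).
GS T = -(D+L)⁻¹U: row 0 first, T[0,3] = -(1)/(-6) = +0.1667; later rows by forward substitution.
  T[0,:] = [+0.0000 -0.1667 +0.8333 +0.1667 -0.1667]
  T[1,:] = [+0.0000 +0.0185 +0.4630 -0.3519 +0.1296]
  T[2,:] = [+0.0000 -0.0598 +0.4274 +0.4444 +0.1197]
  T[3,:] = [+0.0000 -0.0949 +0.3205 +0.2333 +0.1897]
  T[4,:] = [+0.0000 -0.0296 +0.1943 +0.2259 +0.2258]
moduli |λ_i(T)| = 0.7943, 0.1903, 0.1557, 0.1557, 0.0000.
ρ(T) = max|λ| = 0.7943; 0.7943 < 1, so it converges for any x₀.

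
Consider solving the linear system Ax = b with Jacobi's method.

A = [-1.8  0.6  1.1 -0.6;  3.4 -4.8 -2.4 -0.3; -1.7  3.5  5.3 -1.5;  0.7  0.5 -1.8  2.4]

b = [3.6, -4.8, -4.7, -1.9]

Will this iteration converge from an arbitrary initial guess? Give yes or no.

no

Diagonal D = diag(-1.8, -4.8, 5.3, 2.4); L, U strict lower/upper.
Jacobi T = -D⁻¹(L+U): T[3,1] = -(0.5)/(2.4) = -0.2083; T[3,3] = 0.
  T[0,:] = [+0.0000, +0.3333, +0.6111, -0.3333]
  T[1,:] = [+0.7083, +0.0000, -0.5000, -0.0625]
  T[2,:] = [+0.3208, -0.6604, +0.0000, +0.2830]
  T[3,:] = [-0.2917, -0.2083, +0.7500, +0.0000]
|roots of det(T-λI)|: 1.1763, 0.7972, 0.3876, 0.0085.
ρ = 1.1763; 1.1763 > 1: divergent.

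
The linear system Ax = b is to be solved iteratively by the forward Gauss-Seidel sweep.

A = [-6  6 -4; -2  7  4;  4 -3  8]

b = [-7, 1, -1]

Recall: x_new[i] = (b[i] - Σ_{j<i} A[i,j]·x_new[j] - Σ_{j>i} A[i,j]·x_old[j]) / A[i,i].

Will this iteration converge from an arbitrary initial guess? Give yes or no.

yes

Diagonal D = diag(-6, 7, 8); L, U strict lower/upper.
GS T = -(D+L)⁻¹U: row 0 first, T[0,1] = -(6)/(-6) = +1.0000; later rows by forward substitution.
  T[0,:] = [+0.0000  +1.0000  -0.6667]
  T[1,:] = [+0.0000  +0.2857  -0.7619]
  T[2,:] = [+0.0000  -0.3929  +0.0476]
eigenvalue magnitudes: 0.7266, 0.3932, 0.0000.
spectral radius ρ = 0.7266; 0.7266 < 1 ⇒ converges.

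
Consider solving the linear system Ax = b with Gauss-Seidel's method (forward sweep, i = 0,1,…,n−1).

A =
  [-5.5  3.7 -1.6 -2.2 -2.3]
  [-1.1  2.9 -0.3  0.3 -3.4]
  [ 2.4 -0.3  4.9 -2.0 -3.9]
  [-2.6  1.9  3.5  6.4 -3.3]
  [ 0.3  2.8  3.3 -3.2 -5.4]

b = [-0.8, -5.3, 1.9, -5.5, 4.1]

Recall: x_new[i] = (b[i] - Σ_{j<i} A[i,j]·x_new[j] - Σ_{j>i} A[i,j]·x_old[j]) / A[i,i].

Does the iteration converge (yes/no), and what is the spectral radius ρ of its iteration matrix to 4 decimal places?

no, ρ = 1.2511

Write A = D+L+U with D = diag(-5.5, 2.9, 4.9, 6.4, -5.4).
Gauss-Seidel: T = -(D+L)⁻¹U, row 0 first, T[0,4] = -(-2.3)/(-5.5) = -0.4182; later rows by forward substitution.
  T[0,:] = [+0.0000, +0.6727, -0.2909, -0.4000, -0.4182]
  T[1,:] = [+0.0000, +0.2552, -0.0069, -0.2552, +1.0138]
  T[2,:] = [+0.0000, -0.3139, +0.1421, +0.5885, +1.0628]
  T[3,:] = [+0.0000, +0.3692, -0.1938, -0.4086, -0.5365]
  T[4,:] = [+0.0000, -0.2409, +0.1819, +0.4472, +1.4698]
|λ(T)| sorted: 1.2511, 0.3100, 0.3100, 0.0068, 0.0000.
spectral radius ρ = 1.2511; 1.2511 > 1: divergent.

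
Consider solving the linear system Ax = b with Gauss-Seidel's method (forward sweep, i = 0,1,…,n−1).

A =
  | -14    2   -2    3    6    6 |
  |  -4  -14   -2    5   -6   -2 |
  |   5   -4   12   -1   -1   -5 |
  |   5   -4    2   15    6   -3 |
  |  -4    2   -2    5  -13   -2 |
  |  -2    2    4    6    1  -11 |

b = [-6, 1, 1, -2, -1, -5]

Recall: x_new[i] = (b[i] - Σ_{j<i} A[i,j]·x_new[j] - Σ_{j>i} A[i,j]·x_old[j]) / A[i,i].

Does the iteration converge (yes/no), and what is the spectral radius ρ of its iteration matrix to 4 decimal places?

yes, ρ = 0.8443

Write A = D+L+U with D = diag(-14, -14, 12, 15, -13, -11).
Gauss-Seidel: T = -(D+L)⁻¹U, row 0 first, T[0,5] = -(6)/(-14) = +0.4286; later rows by forward substitution.
  T[0,:] = [+0.0000, +0.1429, -0.1429, +0.2143, +0.4286, +0.4286]
  T[1,:] = [+0.0000, -0.0408, -0.1020, +0.2959, -0.5510, -0.2653]
  T[2,:] = [+0.0000, -0.0731, +0.0255, +0.0927, -0.2789, +0.1497]
  T[3,:] = [+0.0000, -0.0488, +0.0170, -0.0049, -0.6526, -0.0336]
  T[4,:] = [+0.0000, -0.0577, +0.0309, -0.0365, -0.4247, -0.3625]
  T[5,:] = [+0.0000, -0.0918, +0.0288, +0.0426, -0.6741, -0.1230]
|eigenvalues of T|: 0.8443, 0.2821, 0.1316, 0.1208, 0.0050, 0.0000.
ρ = 0.8443; 0.8443 < 1, so it converges for any x₀.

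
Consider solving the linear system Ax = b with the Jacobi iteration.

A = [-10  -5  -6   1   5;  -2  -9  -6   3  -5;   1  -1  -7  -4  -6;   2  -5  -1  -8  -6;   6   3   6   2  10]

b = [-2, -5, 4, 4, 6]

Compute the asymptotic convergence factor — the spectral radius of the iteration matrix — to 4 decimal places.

1.3223

A = D + L + U where D = diag(-10, -9, -7, -8, 10).
Jacobi T = -D⁻¹(L+U): T[4,2] = -(6)/(10) = -0.6000; T[4,4] = 0.
  T[0,:] = [+0.0000  -0.5000  -0.6000  +0.1000  +0.5000]
  T[1,:] = [-0.2222  +0.0000  -0.6667  +0.3333  -0.5556]
  T[2,:] = [+0.1429  -0.1429  +0.0000  -0.5714  -0.8571]
  T[3,:] = [+0.2500  -0.6250  -0.1250  +0.0000  -0.7500]
  T[4,:] = [-0.6000  -0.3000  -0.6000  -0.2000  +0.0000]
|eigenvalues of T|: 1.3223, 0.7425, 0.7425, 0.5517, 0.5517.
ρ = 1.3223; 1.3223 > 1: divergent.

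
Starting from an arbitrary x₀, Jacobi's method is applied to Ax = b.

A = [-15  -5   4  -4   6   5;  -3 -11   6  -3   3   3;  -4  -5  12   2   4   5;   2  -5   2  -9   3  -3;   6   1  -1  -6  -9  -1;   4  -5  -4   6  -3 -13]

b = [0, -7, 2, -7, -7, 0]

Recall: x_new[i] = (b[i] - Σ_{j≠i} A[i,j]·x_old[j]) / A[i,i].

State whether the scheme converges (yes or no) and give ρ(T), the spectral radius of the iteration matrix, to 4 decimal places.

no, ρ = 1.1276

Write A = D+L+U with D = diag(-15, -11, 12, -9, -9, -13).
Jacobi T = -D⁻¹(L+U): T[1,3] = -(-3)/(-11) = -0.2727; T[1,1] = 0.
  T[0,:] = [+0.0000  -0.3333  +0.2667  -0.2667  +0.4000  +0.3333]
  T[1,:] = [-0.2727  +0.0000  +0.5455  -0.2727  +0.2727  +0.2727]
  T[2,:] = [+0.3333  +0.4167  +0.0000  -0.1667  -0.3333  -0.4167]
  T[3,:] = [+0.2222  -0.5556  +0.2222  +0.0000  +0.3333  -0.3333]
  T[4,:] = [+0.6667  +0.1111  -0.1111  -0.6667  +0.0000  -0.1111]
  T[5,:] = [+0.3077  -0.3846  -0.3077  +0.4615  -0.2308  +0.0000]
|roots of det(T-λI)|: 1.1276, 0.6250, 0.6077, 0.6077, 0.1392, 0.0778.
spectral radius ρ = 1.1276; 1.1276 > 1: divergent.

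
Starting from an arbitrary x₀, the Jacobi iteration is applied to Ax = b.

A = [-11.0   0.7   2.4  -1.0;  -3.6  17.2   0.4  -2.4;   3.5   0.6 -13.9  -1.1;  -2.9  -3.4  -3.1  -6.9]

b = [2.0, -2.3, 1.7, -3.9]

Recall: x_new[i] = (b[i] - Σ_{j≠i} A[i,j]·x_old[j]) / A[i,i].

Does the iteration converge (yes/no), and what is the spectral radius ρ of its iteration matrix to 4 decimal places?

A = D + L + U where D = diag(-11, 17.2, -13.9, -6.9).
Jacobi: T = -D⁻¹(L+U), T[0,2] = -(2.4)/(-11) = +0.2182; T[0,0] = 0.
  T[0,:] = [+0.0000 +0.0636 +0.2182 -0.0909]
  T[1,:] = [+0.2093 +0.0000 -0.0233 +0.1395]
  T[2,:] = [+0.2518 +0.0432 +0.0000 -0.0791]
  T[3,:] = [-0.4203 -0.4928 -0.4493 +0.0000]
|roots of det(T-λI)|: 0.3883, 0.2237, 0.2042, 0.2042.
ρ(T) = max|λ| = 0.3883; 0.3883 < 1 ⇒ converges.

yes, ρ = 0.3883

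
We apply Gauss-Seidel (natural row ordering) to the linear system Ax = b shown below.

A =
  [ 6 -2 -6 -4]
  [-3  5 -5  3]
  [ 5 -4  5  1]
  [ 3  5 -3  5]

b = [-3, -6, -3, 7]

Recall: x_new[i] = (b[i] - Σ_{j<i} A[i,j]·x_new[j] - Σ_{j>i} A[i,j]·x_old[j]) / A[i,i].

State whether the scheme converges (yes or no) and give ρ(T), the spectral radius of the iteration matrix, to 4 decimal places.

no, ρ = 1.6679

Write A = D+L+U with D = diag(6, 5, 5, 5).
GS T = -(D+L)⁻¹U: row 0 first, T[0,1] = -(-2)/(6) = +0.3333; later rows by forward substitution.
  T[0,:] = [+0.0000, +0.3333, +1.0000, +0.6667]
  T[1,:] = [+0.0000, +0.2000, +1.6000, -0.2000]
  T[2,:] = [+0.0000, -0.1733, +0.2800, -1.0267]
  T[3,:] = [+0.0000, -0.5040, -2.0320, -0.8160]
moduli |λ_i(T)| = 1.6679, 1.3496, 0.0178, 0.0000.
ρ(T) = max|λ| = 1.6679; 1.6679 > 1: divergent.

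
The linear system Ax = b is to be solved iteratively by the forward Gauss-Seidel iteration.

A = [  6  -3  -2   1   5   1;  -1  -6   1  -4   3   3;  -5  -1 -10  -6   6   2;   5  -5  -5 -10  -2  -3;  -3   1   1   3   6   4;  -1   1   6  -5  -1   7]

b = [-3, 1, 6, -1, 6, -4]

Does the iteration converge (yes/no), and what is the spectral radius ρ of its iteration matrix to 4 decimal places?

no, ρ = 1.4080

Split A = D + L + U, D = diag(6, -6, -10, -10, 6, 7).
T_GS = -(D+L)⁻¹U: row 0 first, T[0,2] = -(-2)/(6) = +0.3333; later rows by forward substitution.
  T[0,:] = [+0.0000, +0.5000, +0.3333, -0.1667, -0.8333, -0.1667]
  T[1,:] = [+0.0000, -0.0833, +0.1111, -0.6389, +0.6389, +0.5278]
  T[2,:] = [+0.0000, -0.2417, -0.1778, -0.4528, +0.9528, +0.2306]
  T[3,:] = [+0.0000, +0.4125, +0.2000, +0.4625, -1.4125, -0.7625]
  T[4,:] = [+0.0000, +0.0979, +0.0778, -0.1326, +0.0243, -0.4951]
  T[5,:] = [+0.0000, +0.5991, +0.3381, +0.7670, -2.0324, -0.9122]
|λ(T)| sorted: 1.4080, 0.7581, 0.1501, 0.1460, 0.0407, 0.0000.
ρ = 1.4080; 1.4080 > 1 ⇒ diverges.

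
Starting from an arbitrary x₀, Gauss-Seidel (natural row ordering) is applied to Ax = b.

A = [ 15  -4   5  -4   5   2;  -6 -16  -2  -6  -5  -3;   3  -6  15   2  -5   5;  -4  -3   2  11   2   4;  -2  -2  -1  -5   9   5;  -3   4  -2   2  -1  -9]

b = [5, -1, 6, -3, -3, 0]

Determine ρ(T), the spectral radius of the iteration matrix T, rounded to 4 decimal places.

0.6911

Diagonal D = diag(15, -16, 15, 11, 9, -9); L, U strict lower/upper.
Gauss-Seidel: T = -(D+L)⁻¹U, row 0 first, T[0,3] = -(-4)/(15) = +0.2667; later rows by forward substitution.
  T[0,:] = [+0.0000, +0.2667, -0.3333, +0.2667, -0.3333, -0.1333]
  T[1,:] = [+0.0000, -0.1000, +0.0000, -0.4750, -0.1875, -0.1375]
  T[2,:] = [+0.0000, -0.0933, +0.0667, -0.3767, +0.3250, -0.3617]
  T[3,:] = [+0.0000, +0.0867, -0.1333, +0.0359, -0.4133, -0.3839]
  T[4,:] = [+0.0000, +0.0748, -0.1407, -0.0682, -0.3092, -0.8692]
  T[5,:] = [+0.0000, -0.1016, +0.0823, -0.2007, -0.1019, +0.0750]
|roots of det(T-λI)|: 0.6911, 0.4072, 0.4072, 0.0361, 0.0361, 0.0000.
ρ(T) = max|λ| = 0.6911; 0.6911 < 1 ⇒ converges.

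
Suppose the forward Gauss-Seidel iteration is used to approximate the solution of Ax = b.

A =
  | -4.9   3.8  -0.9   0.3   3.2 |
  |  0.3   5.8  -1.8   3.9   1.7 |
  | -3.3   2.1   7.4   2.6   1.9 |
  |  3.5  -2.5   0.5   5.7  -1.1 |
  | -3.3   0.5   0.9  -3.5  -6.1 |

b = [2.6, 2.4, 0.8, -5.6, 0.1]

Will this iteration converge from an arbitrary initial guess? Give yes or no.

Let D = diag(-4.9, 5.8, 7.4, 5.7, -6.1); L, U the strict triangles.
Gauss-Seidel: T = -(D+L)⁻¹U, row 0 first, T[0,4] = -(3.2)/(-4.9) = +0.6531; later rows by forward substitution.
  T[0,:] = [+0.0000 +0.7755 -0.1837 +0.0612 +0.6531]
  T[1,:] = [+0.0000 -0.0401 +0.3198 -0.6756 -0.3269]
  T[2,:] = [+0.0000 +0.3572 -0.1727 -0.1323 +0.1272]
  T[3,:] = [+0.0000 -0.5251 +0.2682 -0.3223 -0.3626]
  T[4,:] = [+0.0000 -0.0688 -0.0538 +0.0769 -0.1533]
eigenvalue magnitudes: 0.8610, 0.4665, 0.1483, 0.1483, 0.0000.
ρ(T) = max|λ| = 0.8610; 0.8610 < 1, so it converges for any x₀.

yes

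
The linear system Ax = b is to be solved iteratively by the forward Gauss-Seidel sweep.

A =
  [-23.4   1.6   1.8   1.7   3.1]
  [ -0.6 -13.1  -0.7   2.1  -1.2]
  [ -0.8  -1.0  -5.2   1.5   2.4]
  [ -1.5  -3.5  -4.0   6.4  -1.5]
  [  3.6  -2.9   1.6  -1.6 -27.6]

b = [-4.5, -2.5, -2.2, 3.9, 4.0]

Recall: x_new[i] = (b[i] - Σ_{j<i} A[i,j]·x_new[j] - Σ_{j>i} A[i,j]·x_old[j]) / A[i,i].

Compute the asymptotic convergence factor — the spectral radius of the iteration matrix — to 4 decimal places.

Diagonal D = diag(-23.4, -13.1, -5.2, 6.4, -27.6); L, U strict lower/upper.
GS T = -(D+L)⁻¹U: row 0 first, T[0,4] = -(3.1)/(-23.4) = +0.1325; later rows by forward substitution.
  T[0,:] = [+0.0000 +0.0684 +0.0769 +0.0726 +0.1325]
  T[1,:] = [+0.0000 -0.0031 -0.0570 +0.1570 -0.0977]
  T[2,:] = [+0.0000 -0.0099 -0.0009 +0.2471 +0.4599]
  T[3,:] = [+0.0000 +0.0081 -0.0137 +0.2573 +0.4995]
  T[4,:] = [+0.0000 +0.0082 +0.0168 -0.0076 +0.0253]
moduli |λ_i(T)| = 0.2706, 0.0543, 0.0543, 0.0404, 0.0000.
ρ = 0.2706; 0.2706 < 1: convergent.

0.2706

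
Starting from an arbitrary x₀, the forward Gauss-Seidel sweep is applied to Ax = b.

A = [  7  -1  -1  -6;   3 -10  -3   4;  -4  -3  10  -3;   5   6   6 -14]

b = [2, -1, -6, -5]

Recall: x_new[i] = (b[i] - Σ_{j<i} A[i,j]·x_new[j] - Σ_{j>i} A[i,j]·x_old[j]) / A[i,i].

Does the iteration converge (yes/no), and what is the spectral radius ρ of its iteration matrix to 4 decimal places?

yes, ρ = 0.9327

Diagonal D = diag(7, -10, 10, -14); L, U strict lower/upper.
GS T = -(D+L)⁻¹U: row 0 first, T[0,1] = -(-1)/(7) = +0.1429; later rows by forward substitution.
  T[0,:] = [+0.0000  +0.1429  +0.1429  +0.8571]
  T[1,:] = [+0.0000  +0.0429  -0.2571  +0.6571]
  T[2,:] = [+0.0000  +0.0700  -0.0200  +0.8400]
  T[3,:] = [+0.0000  +0.0994  -0.0678  +0.9478]
|λ(T)| sorted: 0.9327, 0.0916, 0.0537, 0.0000.
ρ(T) = max|λ| = 0.9327; 0.9327 < 1, so it converges for any x₀.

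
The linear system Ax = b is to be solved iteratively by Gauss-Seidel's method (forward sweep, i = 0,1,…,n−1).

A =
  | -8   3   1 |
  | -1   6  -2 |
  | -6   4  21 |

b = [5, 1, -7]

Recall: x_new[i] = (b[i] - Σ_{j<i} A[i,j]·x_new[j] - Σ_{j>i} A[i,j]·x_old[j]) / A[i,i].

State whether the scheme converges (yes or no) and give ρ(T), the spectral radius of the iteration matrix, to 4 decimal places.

Write A = D+L+U with D = diag(-8, 6, 21).
Gauss-Seidel: T = -(D+L)⁻¹U, row 0 first, T[0,1] = -(3)/(-8) = +0.3750; later rows by forward substitution.
  T[0,:] = [+0.0000  +0.3750  +0.1250]
  T[1,:] = [+0.0000  +0.0625  +0.3542]
  T[2,:] = [+0.0000  +0.0952  -0.0317]
|eigenvalues of T|: 0.2050, 0.1742, 0.0000.
spectral radius ρ = 0.2050; 0.2050 < 1, so it converges for any x₀.

yes, ρ = 0.2050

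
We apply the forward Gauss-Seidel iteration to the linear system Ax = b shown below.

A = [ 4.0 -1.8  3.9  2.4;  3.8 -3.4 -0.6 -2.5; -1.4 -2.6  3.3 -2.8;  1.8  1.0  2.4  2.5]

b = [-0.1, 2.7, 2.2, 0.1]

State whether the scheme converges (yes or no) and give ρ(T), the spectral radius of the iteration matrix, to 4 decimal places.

no, ρ = 1.5726

Split A = D + L + U, D = diag(4, -3.4, 3.3, 2.5).
GS T = -(D+L)⁻¹U: row 0 first, T[0,1] = -(-1.8)/(4) = +0.4500; later rows by forward substitution.
  T[0,:] = [+0.0000  +0.4500  -0.9750  -0.6000]
  T[1,:] = [+0.0000  +0.5029  -1.2662  -1.4059]
  T[2,:] = [+0.0000  +0.5872  -1.4112  -0.5137]
  T[3,:] = [+0.0000  -1.0889  +2.5633  +1.4875]
eigenvalue magnitudes: 1.5726, 0.9613, 0.0321, 0.0000.
ρ = 1.5726; 1.5726 > 1, so it fails to converge.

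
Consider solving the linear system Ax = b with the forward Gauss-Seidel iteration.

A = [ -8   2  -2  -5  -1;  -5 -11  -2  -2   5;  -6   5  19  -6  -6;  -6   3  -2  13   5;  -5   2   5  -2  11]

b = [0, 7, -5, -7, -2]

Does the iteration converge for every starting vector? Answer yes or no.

Let D = diag(-8, -11, 19, 13, 11); L, U the strict triangles.
T_GS = -(D+L)⁻¹U: row 0 first, T[0,3] = -(-5)/(-8) = -0.6250; later rows by forward substitution.
  T[0,:] = [+0.0000 +0.2500 -0.2500 -0.6250 -0.1250]
  T[1,:] = [+0.0000 -0.1136 -0.0682 +0.1023 +0.5114]
  T[2,:] = [+0.0000 +0.1089 -0.0610 +0.0915 +0.1417]
  T[3,:] = [+0.0000 +0.1584 -0.1090 -0.2980 -0.5385]
  T[4,:] = [+0.0000 +0.1136 -0.0933 -0.3985 -0.3121]
eigenvalue magnitudes: 0.8580, 0.1439, 0.1439, 0.1413, 0.0000.
spectral radius ρ = 0.8580; 0.8580 < 1: convergent.

yes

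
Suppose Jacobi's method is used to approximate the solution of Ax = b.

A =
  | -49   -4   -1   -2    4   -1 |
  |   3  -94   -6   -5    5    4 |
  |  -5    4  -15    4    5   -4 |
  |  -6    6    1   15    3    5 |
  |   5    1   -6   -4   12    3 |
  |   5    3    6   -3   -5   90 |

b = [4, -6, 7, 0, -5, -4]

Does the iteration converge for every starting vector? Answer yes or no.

yes

Diagonal D = diag(-49, -94, -15, 15, 12, 90); L, U strict lower/upper.
Jacobi T = -D⁻¹(L+U): T[1,2] = -(-6)/(-94) = -0.0638; T[1,1] = 0.
  T[0,:] = [+0.0000 -0.0816 -0.0204 -0.0408 +0.0816 -0.0204]
  T[1,:] = [+0.0319 +0.0000 -0.0638 -0.0532 +0.0532 +0.0426]
  T[2,:] = [-0.3333 +0.2667 +0.0000 +0.2667 +0.3333 -0.2667]
  T[3,:] = [+0.4000 -0.4000 -0.0667 +0.0000 -0.2000 -0.3333]
  T[4,:] = [-0.4167 -0.0833 +0.5000 +0.3333 +0.0000 -0.2500]
  T[5,:] = [-0.0556 -0.0333 -0.0667 +0.0333 +0.0556 +0.0000]
|roots of det(T-λI)|: 0.3761, 0.3010, 0.3010, 0.2034, 0.0543, 0.0543.
ρ = 0.3761; 0.3761 < 1, so it converges for any x₀.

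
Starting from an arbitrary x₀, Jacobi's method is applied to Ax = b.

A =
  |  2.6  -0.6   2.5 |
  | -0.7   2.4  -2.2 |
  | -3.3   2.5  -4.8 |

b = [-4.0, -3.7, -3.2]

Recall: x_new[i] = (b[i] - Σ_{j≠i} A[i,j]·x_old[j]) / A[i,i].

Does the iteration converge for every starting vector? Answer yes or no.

no

Diagonal D = diag(2.6, 2.4, -4.8); L, U strict lower/upper.
Jacobi T = -D⁻¹(L+U): T[2,0] = -(-3.3)/(-4.8) = -0.6875; T[2,2] = 0.
  T[0,:] = [+0.0000, +0.2308, -0.9615]
  T[1,:] = [+0.2917, +0.0000, +0.9167]
  T[2,:] = [-0.6875, +0.5208, +0.0000]
eigenvalue magnitudes: 1.2033, 0.9477, 0.2556.
spectral radius ρ = 1.2033; 1.2033 > 1 ⇒ diverges.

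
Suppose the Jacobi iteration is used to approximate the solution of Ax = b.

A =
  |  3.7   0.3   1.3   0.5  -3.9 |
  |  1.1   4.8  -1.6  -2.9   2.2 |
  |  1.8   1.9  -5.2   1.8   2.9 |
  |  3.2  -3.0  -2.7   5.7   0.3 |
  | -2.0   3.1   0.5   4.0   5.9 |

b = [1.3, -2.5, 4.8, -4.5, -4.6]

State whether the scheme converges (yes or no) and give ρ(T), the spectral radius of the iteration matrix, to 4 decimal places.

A = D + L + U where D = diag(3.7, 4.8, -5.2, 5.7, 5.9).
Jacobi T = -D⁻¹(L+U): T[3,4] = -(0.3)/(5.7) = -0.0526; T[3,3] = 0.
  T[0,:] = [+0.0000 -0.0811 -0.3514 -0.1351 +1.0541]
  T[1,:] = [-0.2292 +0.0000 +0.3333 +0.6042 -0.4583]
  T[2,:] = [+0.3462 +0.3654 +0.0000 +0.3462 +0.5577]
  T[3,:] = [-0.5614 +0.5263 +0.4737 +0.0000 -0.0526]
  T[4,:] = [+0.3390 -0.5254 -0.0847 -0.6780 +0.0000]
|λ(T)| sorted: 1.2215, 0.7067, 0.7067, 0.4902, 0.4483.
ρ(T) = max|λ| = 1.2215; 1.2215 > 1: divergent.

no, ρ = 1.2215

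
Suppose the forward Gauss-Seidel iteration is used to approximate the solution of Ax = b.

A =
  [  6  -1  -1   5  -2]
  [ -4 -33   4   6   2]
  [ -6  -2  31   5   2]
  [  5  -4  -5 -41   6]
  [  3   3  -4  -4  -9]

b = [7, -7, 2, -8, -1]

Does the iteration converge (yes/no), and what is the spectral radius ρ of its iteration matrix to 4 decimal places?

yes, ρ = 0.1741

Diagonal D = diag(6, -33, 31, -41, -9); L, U strict lower/upper.
Gauss-Seidel: T = -(D+L)⁻¹U, row 0 first, T[0,2] = -(-1)/(6) = +0.1667; later rows by forward substitution.
  T[0,:] = [+0.0000 +0.1667 +0.1667 -0.8333 +0.3333]
  T[1,:] = [+0.0000 -0.0202 +0.1010 +0.2828 +0.0202]
  T[2,:] = [+0.0000 +0.0310 +0.0388 -0.3043 +0.0013]
  T[3,:] = [+0.0000 +0.0185 +0.0057 -0.0921 +0.1849]
  T[4,:] = [+0.0000 +0.0268 +0.0694 -0.0073 +0.0351]
moduli |λ_i(T)| = 0.1741, 0.1436, 0.1436, 0.0443, 0.0000.
ρ(T) = max|λ| = 0.1741; 0.1741 < 1 ⇒ converges.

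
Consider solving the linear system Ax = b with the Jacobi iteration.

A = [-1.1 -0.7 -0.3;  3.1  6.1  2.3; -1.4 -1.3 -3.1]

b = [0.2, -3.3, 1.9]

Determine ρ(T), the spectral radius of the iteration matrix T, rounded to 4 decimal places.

0.8898

Write A = D+L+U with D = diag(-1.1, 6.1, -3.1).
Jacobi T = -D⁻¹(L+U): T[2,1] = -(-1.3)/(-3.1) = -0.4194; T[2,2] = 0.
  T[0,:] = [+0.0000, -0.6364, -0.2727]
  T[1,:] = [-0.5082, +0.0000, -0.3770]
  T[2,:] = [-0.4516, -0.4194, +0.0000]
moduli |λ_i(T)| = 0.8898, 0.5491, 0.3408.
ρ(T) = max|λ| = 0.8898; 0.8898 < 1, so it converges for any x₀.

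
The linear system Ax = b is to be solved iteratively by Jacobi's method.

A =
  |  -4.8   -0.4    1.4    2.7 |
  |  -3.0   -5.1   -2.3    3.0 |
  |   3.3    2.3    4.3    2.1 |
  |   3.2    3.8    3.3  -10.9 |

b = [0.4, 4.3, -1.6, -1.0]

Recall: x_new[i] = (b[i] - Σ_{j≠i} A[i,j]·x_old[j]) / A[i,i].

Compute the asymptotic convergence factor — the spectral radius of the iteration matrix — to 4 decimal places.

0.8768

Diagonal D = diag(-4.8, -5.1, 4.3, -10.9); L, U strict lower/upper.
Jacobi: T = -D⁻¹(L+U), T[2,3] = -(2.1)/(4.3) = -0.4884; T[2,2] = 0.
  T[0,:] = [+0.0000  -0.0833  +0.2917  +0.5625]
  T[1,:] = [-0.5882  +0.0000  -0.4510  +0.5882]
  T[2,:] = [-0.7674  -0.5349  +0.0000  -0.4884]
  T[3,:] = [+0.2936  +0.3486  +0.3028  +0.0000]
|roots of det(T-λI)|: 0.8768, 0.5470, 0.5470, 0.5451.
ρ = 0.8768; 0.8768 < 1: convergent.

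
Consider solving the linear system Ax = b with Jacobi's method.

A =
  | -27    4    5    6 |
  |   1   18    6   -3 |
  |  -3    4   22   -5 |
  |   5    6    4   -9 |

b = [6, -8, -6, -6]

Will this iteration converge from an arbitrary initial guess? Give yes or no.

yes

Write A = D+L+U with D = diag(-27, 18, 22, -9).
T_J = -D⁻¹(L+U): T[2,0] = -(-3)/(22) = +0.1364; T[2,2] = 0.
  T[0,:] = [+0.0000, +0.1481, +0.1852, +0.2222]
  T[1,:] = [-0.0556, +0.0000, -0.3333, +0.1667]
  T[2,:] = [+0.1364, -0.1818, +0.0000, +0.2273]
  T[3,:] = [+0.5556, +0.6667, +0.4444, +0.0000]
|roots of det(T-λI)|: 0.6268, 0.5214, 0.3321, 0.2267.
spectral radius ρ = 0.6268; 0.6268 < 1: convergent.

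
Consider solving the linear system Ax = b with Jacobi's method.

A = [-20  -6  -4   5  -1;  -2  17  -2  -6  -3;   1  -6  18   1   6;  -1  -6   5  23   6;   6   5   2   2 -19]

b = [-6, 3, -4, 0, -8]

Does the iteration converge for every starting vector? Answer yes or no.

Let D = diag(-20, 17, 18, 23, -19); L, U the strict triangles.
T_J = -D⁻¹(L+U): T[3,1] = -(-6)/(23) = +0.2609; T[3,3] = 0.
  T[0,:] = [+0.0000 -0.3000 -0.2000 +0.2500 -0.0500]
  T[1,:] = [+0.1176 +0.0000 +0.1176 +0.3529 +0.1765]
  T[2,:] = [-0.0556 +0.3333 +0.0000 -0.0556 -0.3333]
  T[3,:] = [+0.0435 +0.2609 -0.2174 +0.0000 -0.2609]
  T[4,:] = [+0.3158 +0.2632 +0.1053 +0.1053 +0.0000]
|roots of det(T-λI)|: 0.5339, 0.2816, 0.2816, 0.2569, 0.2569.
ρ = 0.5339; 0.5339 < 1, so it converges for any x₀.

yes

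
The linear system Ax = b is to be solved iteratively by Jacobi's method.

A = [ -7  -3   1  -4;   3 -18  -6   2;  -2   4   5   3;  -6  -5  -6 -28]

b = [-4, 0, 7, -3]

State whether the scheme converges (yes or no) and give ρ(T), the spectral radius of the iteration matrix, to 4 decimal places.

Diagonal D = diag(-7, -18, 5, -28); L, U strict lower/upper.
T_J = -D⁻¹(L+U): T[3,2] = -(-6)/(-28) = -0.2143; T[3,3] = 0.
  T[0,:] = [+0.0000  -0.4286  +0.1429  -0.5714]
  T[1,:] = [+0.1667  +0.0000  -0.3333  +0.1111]
  T[2,:] = [+0.4000  -0.8000  +0.0000  -0.6000]
  T[3,:] = [-0.2143  -0.1786  -0.2143  +0.0000]
|roots of det(T-λI)|: 0.7699, 0.4829, 0.4829, 0.1367.
spectral radius ρ = 0.7699; 0.7699 < 1: convergent.

yes, ρ = 0.7699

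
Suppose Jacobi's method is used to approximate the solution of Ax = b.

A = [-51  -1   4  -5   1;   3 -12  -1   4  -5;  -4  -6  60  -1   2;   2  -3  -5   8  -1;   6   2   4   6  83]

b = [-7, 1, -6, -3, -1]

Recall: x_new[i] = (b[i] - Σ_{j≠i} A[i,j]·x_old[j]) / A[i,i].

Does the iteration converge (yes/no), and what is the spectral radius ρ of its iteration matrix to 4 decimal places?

A = D + L + U where D = diag(-51, -12, 60, 8, 83).
T_J = -D⁻¹(L+U): T[3,1] = -(-3)/(8) = +0.3750; T[3,3] = 0.
  T[0,:] = [+0.0000 -0.0196 +0.0784 -0.0980 +0.0196]
  T[1,:] = [+0.2500 +0.0000 -0.0833 +0.3333 -0.4167]
  T[2,:] = [+0.0667 +0.1000 +0.0000 +0.0167 -0.0333]
  T[3,:] = [-0.2500 +0.3750 +0.6250 +0.0000 +0.1250]
  T[4,:] = [-0.0723 -0.0241 -0.0482 -0.0723 +0.0000]
|eigenvalues of T|: 0.4412, 0.2456, 0.2456, 0.1176, 0.1028.
spectral radius ρ = 0.4412; 0.4412 < 1 ⇒ converges.

yes, ρ = 0.4412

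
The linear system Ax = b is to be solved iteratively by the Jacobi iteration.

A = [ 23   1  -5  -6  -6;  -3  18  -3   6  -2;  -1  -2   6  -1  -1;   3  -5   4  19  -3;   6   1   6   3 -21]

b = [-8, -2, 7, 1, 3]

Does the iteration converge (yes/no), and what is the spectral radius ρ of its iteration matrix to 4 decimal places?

A = D + L + U where D = diag(23, 18, 6, 19, -21).
T_J = -D⁻¹(L+U): T[1,2] = -(-3)/(18) = +0.1667; T[1,1] = 0.
  T[0,:] = [+0.0000  -0.0435  +0.2174  +0.2609  +0.2609]
  T[1,:] = [+0.1667  +0.0000  +0.1667  -0.3333  +0.1111]
  T[2,:] = [+0.1667  +0.3333  +0.0000  +0.1667  +0.1667]
  T[3,:] = [-0.1579  +0.2632  -0.2105  +0.0000  +0.1579]
  T[4,:] = [+0.2857  +0.0476  +0.2857  +0.1429  +0.0000]
|λ(T)| sorted: 0.5539, 0.3791, 0.3791, 0.2455, 0.0709.
spectral radius ρ = 0.5539; 0.5539 < 1 ⇒ converges.

yes, ρ = 0.5539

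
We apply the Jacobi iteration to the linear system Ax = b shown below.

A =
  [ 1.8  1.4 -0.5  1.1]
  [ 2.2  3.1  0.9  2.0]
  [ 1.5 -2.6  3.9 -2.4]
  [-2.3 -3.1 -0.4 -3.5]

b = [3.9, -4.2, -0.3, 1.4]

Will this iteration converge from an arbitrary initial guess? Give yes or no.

Let D = diag(1.8, 3.1, 3.9, -3.5); L, U the strict triangles.
Jacobi T = -D⁻¹(L+U): T[1,3] = -(2)/(3.1) = -0.6452; T[1,1] = 0.
  T[0,:] = [+0.0000, -0.7778, +0.2778, -0.6111]
  T[1,:] = [-0.7097, +0.0000, -0.2903, -0.6452]
  T[2,:] = [-0.3846, +0.6667, +0.0000, +0.6154]
  T[3,:] = [-0.6571, -0.8857, -0.1143, +0.0000]
|roots of det(T-λI)|: 1.3929, 0.7579, 0.5520, 0.5520.
ρ(T) = max|λ| = 1.3929; 1.3929 > 1 ⇒ diverges.

no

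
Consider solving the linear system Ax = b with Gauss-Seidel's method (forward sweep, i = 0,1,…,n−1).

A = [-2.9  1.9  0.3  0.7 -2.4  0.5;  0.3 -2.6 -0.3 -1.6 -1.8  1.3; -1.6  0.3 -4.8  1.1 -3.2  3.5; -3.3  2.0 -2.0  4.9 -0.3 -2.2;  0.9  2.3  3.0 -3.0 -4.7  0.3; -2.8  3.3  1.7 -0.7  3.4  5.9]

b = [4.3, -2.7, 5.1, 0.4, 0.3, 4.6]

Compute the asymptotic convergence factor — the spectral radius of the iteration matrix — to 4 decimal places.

1.6251

A = D + L + U where D = diag(-2.9, -2.6, -4.8, 4.9, -4.7, 5.9).
Gauss-Seidel: T = -(D+L)⁻¹U, row 0 first, T[0,4] = -(-2.4)/(-2.9) = -0.8276; later rows by forward substitution.
  T[0,:] = [+0.0000  +0.6552  +0.1034  +0.2414  -0.8276  +0.1724]
  T[1,:] = [+0.0000  +0.0756  -0.1034  -0.5875  -0.7878  +0.5199]
  T[2,:] = [+0.0000  -0.2137  -0.0409  +0.1120  -0.4400  +0.7042]
  T[3,:] = [+0.0000  +0.3232  +0.0952  +0.4481  -0.3542  +0.6403]
  T[4,:] = [+0.0000  -0.1802  -0.1177  -0.4558  -0.5988  +0.3920]
  T[5,:] = [+0.0000  +0.4724  +0.1979  +0.7267  +0.4777  -0.5618]
|roots of det(T-λI)|: 1.6251, 0.7627, 0.3312, 0.1461, 0.0005, 0.0000.
ρ = 1.6251; 1.6251 > 1 ⇒ diverges.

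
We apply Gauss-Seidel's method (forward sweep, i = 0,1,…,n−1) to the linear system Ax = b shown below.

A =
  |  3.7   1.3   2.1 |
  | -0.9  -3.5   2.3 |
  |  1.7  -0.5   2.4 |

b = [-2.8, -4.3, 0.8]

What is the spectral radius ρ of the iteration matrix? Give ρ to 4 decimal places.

Let D = diag(3.7, -3.5, 2.4); L, U the strict triangles.
Gauss-Seidel: T = -(D+L)⁻¹U, row 0 first, T[0,2] = -(2.1)/(3.7) = -0.5676; later rows by forward substitution.
  T[0,:] = [+0.0000 -0.3514 -0.5676]
  T[1,:] = [+0.0000 +0.0903 +0.8031]
  T[2,:] = [+0.0000 +0.2677 +0.5693]
eigenvalue magnitudes: 0.8517, 0.1920, 0.0000.
ρ(T) = max|λ| = 0.8517; 0.8517 < 1 ⇒ converges.

0.8517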